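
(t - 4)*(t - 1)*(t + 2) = t^3 - 3*t^2 - 6*t + 8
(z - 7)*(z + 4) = z^2 - 3*z - 28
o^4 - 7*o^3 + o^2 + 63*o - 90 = (o - 5)*(o - 3)*(o - 2)*(o + 3)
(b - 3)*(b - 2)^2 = b^3 - 7*b^2 + 16*b - 12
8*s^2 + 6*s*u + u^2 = (2*s + u)*(4*s + u)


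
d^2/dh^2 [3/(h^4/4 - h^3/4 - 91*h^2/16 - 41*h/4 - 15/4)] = 96*((-24*h^2 + 12*h + 91)*(-4*h^4 + 4*h^3 + 91*h^2 + 164*h + 60) - 4*(-8*h^3 + 6*h^2 + 91*h + 82)^2)/(-4*h^4 + 4*h^3 + 91*h^2 + 164*h + 60)^3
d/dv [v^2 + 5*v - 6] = 2*v + 5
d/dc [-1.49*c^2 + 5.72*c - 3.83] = 5.72 - 2.98*c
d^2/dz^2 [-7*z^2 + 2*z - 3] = -14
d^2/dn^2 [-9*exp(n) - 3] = -9*exp(n)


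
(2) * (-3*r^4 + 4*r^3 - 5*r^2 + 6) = -6*r^4 + 8*r^3 - 10*r^2 + 12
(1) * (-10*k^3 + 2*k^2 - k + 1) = -10*k^3 + 2*k^2 - k + 1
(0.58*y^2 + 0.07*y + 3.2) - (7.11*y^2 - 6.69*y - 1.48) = -6.53*y^2 + 6.76*y + 4.68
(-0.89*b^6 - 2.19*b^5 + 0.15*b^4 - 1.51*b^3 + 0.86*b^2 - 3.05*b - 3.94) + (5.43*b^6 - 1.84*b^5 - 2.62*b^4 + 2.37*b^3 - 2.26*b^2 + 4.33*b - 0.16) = 4.54*b^6 - 4.03*b^5 - 2.47*b^4 + 0.86*b^3 - 1.4*b^2 + 1.28*b - 4.1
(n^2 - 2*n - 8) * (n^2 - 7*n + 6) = n^4 - 9*n^3 + 12*n^2 + 44*n - 48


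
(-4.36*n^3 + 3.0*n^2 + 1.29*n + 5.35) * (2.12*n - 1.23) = -9.2432*n^4 + 11.7228*n^3 - 0.9552*n^2 + 9.7553*n - 6.5805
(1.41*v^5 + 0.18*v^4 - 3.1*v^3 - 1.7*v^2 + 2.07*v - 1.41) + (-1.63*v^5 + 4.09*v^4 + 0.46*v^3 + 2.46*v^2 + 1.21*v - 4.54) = -0.22*v^5 + 4.27*v^4 - 2.64*v^3 + 0.76*v^2 + 3.28*v - 5.95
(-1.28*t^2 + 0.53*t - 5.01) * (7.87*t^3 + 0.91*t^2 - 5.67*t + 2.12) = -10.0736*t^5 + 3.0063*t^4 - 31.6888*t^3 - 10.2778*t^2 + 29.5303*t - 10.6212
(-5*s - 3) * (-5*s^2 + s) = 25*s^3 + 10*s^2 - 3*s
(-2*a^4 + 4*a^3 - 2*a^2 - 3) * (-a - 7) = 2*a^5 + 10*a^4 - 26*a^3 + 14*a^2 + 3*a + 21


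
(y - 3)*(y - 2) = y^2 - 5*y + 6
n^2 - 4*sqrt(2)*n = n*(n - 4*sqrt(2))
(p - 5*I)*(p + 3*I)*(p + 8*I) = p^3 + 6*I*p^2 + 31*p + 120*I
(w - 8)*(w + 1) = w^2 - 7*w - 8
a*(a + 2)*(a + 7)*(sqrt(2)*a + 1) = sqrt(2)*a^4 + a^3 + 9*sqrt(2)*a^3 + 9*a^2 + 14*sqrt(2)*a^2 + 14*a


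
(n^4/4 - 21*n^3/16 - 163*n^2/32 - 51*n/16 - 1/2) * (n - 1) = n^5/4 - 25*n^4/16 - 121*n^3/32 + 61*n^2/32 + 43*n/16 + 1/2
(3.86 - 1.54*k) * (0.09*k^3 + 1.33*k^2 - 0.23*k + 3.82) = -0.1386*k^4 - 1.7008*k^3 + 5.488*k^2 - 6.7706*k + 14.7452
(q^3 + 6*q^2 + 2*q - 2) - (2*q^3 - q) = -q^3 + 6*q^2 + 3*q - 2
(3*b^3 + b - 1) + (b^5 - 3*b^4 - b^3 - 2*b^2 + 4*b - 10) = b^5 - 3*b^4 + 2*b^3 - 2*b^2 + 5*b - 11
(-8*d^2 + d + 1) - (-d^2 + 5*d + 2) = -7*d^2 - 4*d - 1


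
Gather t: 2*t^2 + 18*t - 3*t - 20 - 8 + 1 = 2*t^2 + 15*t - 27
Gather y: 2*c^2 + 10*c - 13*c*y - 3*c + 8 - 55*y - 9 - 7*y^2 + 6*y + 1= 2*c^2 + 7*c - 7*y^2 + y*(-13*c - 49)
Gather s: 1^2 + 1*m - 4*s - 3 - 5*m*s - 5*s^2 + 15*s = m - 5*s^2 + s*(11 - 5*m) - 2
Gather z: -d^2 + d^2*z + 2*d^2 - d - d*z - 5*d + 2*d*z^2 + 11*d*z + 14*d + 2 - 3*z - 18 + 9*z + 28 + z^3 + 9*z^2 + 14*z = d^2 + 8*d + z^3 + z^2*(2*d + 9) + z*(d^2 + 10*d + 20) + 12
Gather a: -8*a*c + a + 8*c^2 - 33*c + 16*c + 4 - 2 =a*(1 - 8*c) + 8*c^2 - 17*c + 2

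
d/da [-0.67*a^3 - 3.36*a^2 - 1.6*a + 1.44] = -2.01*a^2 - 6.72*a - 1.6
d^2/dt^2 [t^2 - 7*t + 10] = 2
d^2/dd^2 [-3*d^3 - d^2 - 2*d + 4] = -18*d - 2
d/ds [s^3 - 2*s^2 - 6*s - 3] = 3*s^2 - 4*s - 6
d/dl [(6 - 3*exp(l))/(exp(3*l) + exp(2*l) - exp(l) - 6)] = 3*((exp(l) - 2)*(3*exp(2*l) + 2*exp(l) - 1) - exp(3*l) - exp(2*l) + exp(l) + 6)*exp(l)/(exp(3*l) + exp(2*l) - exp(l) - 6)^2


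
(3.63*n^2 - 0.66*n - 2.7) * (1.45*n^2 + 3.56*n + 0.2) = 5.2635*n^4 + 11.9658*n^3 - 5.5386*n^2 - 9.744*n - 0.54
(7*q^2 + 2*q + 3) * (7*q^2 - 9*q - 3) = 49*q^4 - 49*q^3 - 18*q^2 - 33*q - 9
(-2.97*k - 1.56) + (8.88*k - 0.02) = 5.91*k - 1.58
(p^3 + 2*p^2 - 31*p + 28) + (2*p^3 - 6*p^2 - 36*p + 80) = 3*p^3 - 4*p^2 - 67*p + 108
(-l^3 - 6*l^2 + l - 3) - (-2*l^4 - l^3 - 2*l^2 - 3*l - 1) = 2*l^4 - 4*l^2 + 4*l - 2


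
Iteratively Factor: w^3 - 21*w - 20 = (w + 1)*(w^2 - w - 20) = (w + 1)*(w + 4)*(w - 5)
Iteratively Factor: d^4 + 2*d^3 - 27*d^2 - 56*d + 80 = (d + 4)*(d^3 - 2*d^2 - 19*d + 20) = (d - 1)*(d + 4)*(d^2 - d - 20) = (d - 1)*(d + 4)^2*(d - 5)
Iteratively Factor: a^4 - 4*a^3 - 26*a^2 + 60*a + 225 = (a - 5)*(a^3 + a^2 - 21*a - 45) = (a - 5)*(a + 3)*(a^2 - 2*a - 15) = (a - 5)^2*(a + 3)*(a + 3)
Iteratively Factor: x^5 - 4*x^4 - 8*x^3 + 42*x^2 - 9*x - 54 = (x - 2)*(x^4 - 2*x^3 - 12*x^2 + 18*x + 27) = (x - 2)*(x + 1)*(x^3 - 3*x^2 - 9*x + 27) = (x - 2)*(x + 1)*(x + 3)*(x^2 - 6*x + 9) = (x - 3)*(x - 2)*(x + 1)*(x + 3)*(x - 3)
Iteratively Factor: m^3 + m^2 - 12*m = (m)*(m^2 + m - 12) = m*(m - 3)*(m + 4)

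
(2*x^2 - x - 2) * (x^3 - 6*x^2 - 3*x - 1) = 2*x^5 - 13*x^4 - 2*x^3 + 13*x^2 + 7*x + 2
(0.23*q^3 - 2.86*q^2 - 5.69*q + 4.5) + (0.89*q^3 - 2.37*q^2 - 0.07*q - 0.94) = 1.12*q^3 - 5.23*q^2 - 5.76*q + 3.56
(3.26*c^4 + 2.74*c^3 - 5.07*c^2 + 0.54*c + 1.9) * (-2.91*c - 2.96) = -9.4866*c^5 - 17.623*c^4 + 6.6433*c^3 + 13.4358*c^2 - 7.1274*c - 5.624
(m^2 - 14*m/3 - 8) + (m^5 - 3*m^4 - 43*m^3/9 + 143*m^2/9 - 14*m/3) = m^5 - 3*m^4 - 43*m^3/9 + 152*m^2/9 - 28*m/3 - 8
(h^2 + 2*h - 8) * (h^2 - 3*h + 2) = h^4 - h^3 - 12*h^2 + 28*h - 16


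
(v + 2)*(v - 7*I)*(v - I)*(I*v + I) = I*v^4 + 8*v^3 + 3*I*v^3 + 24*v^2 - 5*I*v^2 + 16*v - 21*I*v - 14*I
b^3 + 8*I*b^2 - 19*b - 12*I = (b + I)*(b + 3*I)*(b + 4*I)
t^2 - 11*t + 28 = (t - 7)*(t - 4)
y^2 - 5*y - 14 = (y - 7)*(y + 2)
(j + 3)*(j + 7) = j^2 + 10*j + 21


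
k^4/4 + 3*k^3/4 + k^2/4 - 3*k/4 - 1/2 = (k/2 + 1/2)*(k/2 + 1)*(k - 1)*(k + 1)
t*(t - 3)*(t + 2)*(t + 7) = t^4 + 6*t^3 - 13*t^2 - 42*t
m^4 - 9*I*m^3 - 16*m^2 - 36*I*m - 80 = (m - 5*I)*(m - 4*I)*(m - 2*I)*(m + 2*I)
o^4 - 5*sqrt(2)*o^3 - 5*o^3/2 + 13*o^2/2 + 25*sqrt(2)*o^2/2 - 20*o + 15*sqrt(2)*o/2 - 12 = (o - 3)*(o + 1/2)*(o - 4*sqrt(2))*(o - sqrt(2))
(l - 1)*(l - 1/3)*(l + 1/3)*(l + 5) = l^4 + 4*l^3 - 46*l^2/9 - 4*l/9 + 5/9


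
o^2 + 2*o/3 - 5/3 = (o - 1)*(o + 5/3)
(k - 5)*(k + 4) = k^2 - k - 20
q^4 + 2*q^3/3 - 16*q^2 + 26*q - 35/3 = (q - 7/3)*(q - 1)^2*(q + 5)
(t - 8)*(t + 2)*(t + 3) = t^3 - 3*t^2 - 34*t - 48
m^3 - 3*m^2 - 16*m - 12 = (m - 6)*(m + 1)*(m + 2)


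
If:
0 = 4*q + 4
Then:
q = -1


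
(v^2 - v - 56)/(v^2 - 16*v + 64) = (v + 7)/(v - 8)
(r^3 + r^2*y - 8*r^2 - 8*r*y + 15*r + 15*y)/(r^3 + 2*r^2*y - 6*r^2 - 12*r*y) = (r^3 + r^2*y - 8*r^2 - 8*r*y + 15*r + 15*y)/(r*(r^2 + 2*r*y - 6*r - 12*y))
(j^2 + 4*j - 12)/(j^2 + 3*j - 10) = (j + 6)/(j + 5)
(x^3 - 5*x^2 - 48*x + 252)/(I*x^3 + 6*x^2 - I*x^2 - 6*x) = (x^3 - 5*x^2 - 48*x + 252)/(x*(I*x^2 + 6*x - I*x - 6))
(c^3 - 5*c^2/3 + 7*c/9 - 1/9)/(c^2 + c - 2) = (9*c^2 - 6*c + 1)/(9*(c + 2))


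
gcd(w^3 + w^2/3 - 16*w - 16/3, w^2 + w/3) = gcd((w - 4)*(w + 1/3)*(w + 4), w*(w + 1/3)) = w + 1/3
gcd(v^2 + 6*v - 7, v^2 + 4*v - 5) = v - 1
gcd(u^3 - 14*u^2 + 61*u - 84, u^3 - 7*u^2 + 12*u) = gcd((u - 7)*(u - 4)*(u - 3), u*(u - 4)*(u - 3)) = u^2 - 7*u + 12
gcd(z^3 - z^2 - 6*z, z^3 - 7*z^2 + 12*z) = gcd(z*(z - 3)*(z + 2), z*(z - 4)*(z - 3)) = z^2 - 3*z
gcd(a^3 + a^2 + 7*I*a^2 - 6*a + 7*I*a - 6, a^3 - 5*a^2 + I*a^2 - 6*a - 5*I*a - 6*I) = a^2 + a*(1 + I) + I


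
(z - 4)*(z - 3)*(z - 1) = z^3 - 8*z^2 + 19*z - 12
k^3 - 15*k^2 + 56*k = k*(k - 8)*(k - 7)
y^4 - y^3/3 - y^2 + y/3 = y*(y - 1)*(y - 1/3)*(y + 1)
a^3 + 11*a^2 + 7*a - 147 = (a - 3)*(a + 7)^2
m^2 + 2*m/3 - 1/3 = (m - 1/3)*(m + 1)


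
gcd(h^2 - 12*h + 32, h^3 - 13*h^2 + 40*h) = h - 8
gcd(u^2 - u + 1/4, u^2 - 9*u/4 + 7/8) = u - 1/2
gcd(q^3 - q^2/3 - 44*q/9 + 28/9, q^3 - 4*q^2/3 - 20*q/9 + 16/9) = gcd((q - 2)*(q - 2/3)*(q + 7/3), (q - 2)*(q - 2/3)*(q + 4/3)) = q^2 - 8*q/3 + 4/3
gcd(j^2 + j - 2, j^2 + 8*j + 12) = j + 2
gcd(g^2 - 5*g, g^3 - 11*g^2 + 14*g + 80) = g - 5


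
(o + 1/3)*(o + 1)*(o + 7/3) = o^3 + 11*o^2/3 + 31*o/9 + 7/9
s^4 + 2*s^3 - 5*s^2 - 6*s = s*(s - 2)*(s + 1)*(s + 3)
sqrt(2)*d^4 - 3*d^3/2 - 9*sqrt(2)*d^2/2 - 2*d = d*(d - 2*sqrt(2))*(d + sqrt(2))*(sqrt(2)*d + 1/2)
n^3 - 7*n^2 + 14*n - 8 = (n - 4)*(n - 2)*(n - 1)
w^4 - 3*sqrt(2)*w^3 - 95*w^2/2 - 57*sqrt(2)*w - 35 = (w - 7*sqrt(2))*(w + sqrt(2)/2)*(w + sqrt(2))*(w + 5*sqrt(2)/2)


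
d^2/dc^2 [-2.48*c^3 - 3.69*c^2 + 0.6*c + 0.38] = -14.88*c - 7.38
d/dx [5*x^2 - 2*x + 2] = 10*x - 2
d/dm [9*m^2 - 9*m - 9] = 18*m - 9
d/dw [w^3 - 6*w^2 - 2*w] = 3*w^2 - 12*w - 2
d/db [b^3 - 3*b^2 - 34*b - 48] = 3*b^2 - 6*b - 34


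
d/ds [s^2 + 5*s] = 2*s + 5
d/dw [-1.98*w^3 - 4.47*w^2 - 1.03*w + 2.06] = -5.94*w^2 - 8.94*w - 1.03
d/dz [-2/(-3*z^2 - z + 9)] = 2*(-6*z - 1)/(3*z^2 + z - 9)^2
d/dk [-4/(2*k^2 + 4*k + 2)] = 4*(k + 1)/(k^2 + 2*k + 1)^2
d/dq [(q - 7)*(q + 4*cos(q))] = q + (7 - q)*(4*sin(q) - 1) + 4*cos(q)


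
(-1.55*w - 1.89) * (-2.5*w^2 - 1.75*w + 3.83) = 3.875*w^3 + 7.4375*w^2 - 2.629*w - 7.2387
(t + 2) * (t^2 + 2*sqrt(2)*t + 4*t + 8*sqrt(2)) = t^3 + 2*sqrt(2)*t^2 + 6*t^2 + 8*t + 12*sqrt(2)*t + 16*sqrt(2)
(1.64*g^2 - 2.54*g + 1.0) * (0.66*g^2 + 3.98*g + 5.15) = 1.0824*g^4 + 4.8508*g^3 - 1.0032*g^2 - 9.101*g + 5.15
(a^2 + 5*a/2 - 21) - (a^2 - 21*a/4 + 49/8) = 31*a/4 - 217/8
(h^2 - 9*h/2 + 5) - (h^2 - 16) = 21 - 9*h/2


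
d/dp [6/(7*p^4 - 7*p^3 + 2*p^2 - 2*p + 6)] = 6*(-28*p^3 + 21*p^2 - 4*p + 2)/(7*p^4 - 7*p^3 + 2*p^2 - 2*p + 6)^2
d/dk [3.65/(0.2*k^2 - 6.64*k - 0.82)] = (24.236 - 1.46*k)/(-0.2*k^2 + 6.64*k + 0.82)^2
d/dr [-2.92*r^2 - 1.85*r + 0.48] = -5.84*r - 1.85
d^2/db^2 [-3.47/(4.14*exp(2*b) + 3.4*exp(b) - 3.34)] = (-3.47*(8.28*exp(b) + 3.4)*(16.56*exp(b) + 6.8)*exp(b) + (57.4632*exp(b) + 11.798)*(4.14*exp(2*b) + 3.4*exp(b) - 3.34))*exp(b)/(4.14*exp(2*b) + 3.4*exp(b) - 3.34)^3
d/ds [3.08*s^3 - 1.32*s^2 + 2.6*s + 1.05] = 9.24*s^2 - 2.64*s + 2.6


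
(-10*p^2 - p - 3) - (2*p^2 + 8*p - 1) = -12*p^2 - 9*p - 2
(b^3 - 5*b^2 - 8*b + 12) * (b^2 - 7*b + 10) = b^5 - 12*b^4 + 37*b^3 + 18*b^2 - 164*b + 120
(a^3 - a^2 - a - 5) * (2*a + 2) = 2*a^4 - 4*a^2 - 12*a - 10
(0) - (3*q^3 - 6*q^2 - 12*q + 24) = -3*q^3 + 6*q^2 + 12*q - 24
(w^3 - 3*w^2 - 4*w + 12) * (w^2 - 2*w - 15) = w^5 - 5*w^4 - 13*w^3 + 65*w^2 + 36*w - 180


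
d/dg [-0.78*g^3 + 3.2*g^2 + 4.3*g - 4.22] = -2.34*g^2 + 6.4*g + 4.3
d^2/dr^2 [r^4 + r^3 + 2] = 6*r*(2*r + 1)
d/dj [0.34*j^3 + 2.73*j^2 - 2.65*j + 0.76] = 1.02*j^2 + 5.46*j - 2.65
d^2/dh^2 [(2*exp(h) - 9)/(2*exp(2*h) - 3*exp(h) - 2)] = (8*exp(4*h) - 132*exp(3*h) + 210*exp(2*h) - 237*exp(h) + 62)*exp(h)/(8*exp(6*h) - 36*exp(5*h) + 30*exp(4*h) + 45*exp(3*h) - 30*exp(2*h) - 36*exp(h) - 8)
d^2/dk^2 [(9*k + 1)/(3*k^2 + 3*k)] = 2*(9*k^3 + 3*k^2 + 3*k + 1)/(3*k^3*(k^3 + 3*k^2 + 3*k + 1))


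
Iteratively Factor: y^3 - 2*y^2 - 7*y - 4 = (y - 4)*(y^2 + 2*y + 1) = (y - 4)*(y + 1)*(y + 1)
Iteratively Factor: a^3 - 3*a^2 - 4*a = (a)*(a^2 - 3*a - 4) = a*(a + 1)*(a - 4)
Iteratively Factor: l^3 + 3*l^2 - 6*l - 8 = (l + 1)*(l^2 + 2*l - 8) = (l + 1)*(l + 4)*(l - 2)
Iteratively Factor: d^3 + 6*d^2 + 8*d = (d)*(d^2 + 6*d + 8) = d*(d + 2)*(d + 4)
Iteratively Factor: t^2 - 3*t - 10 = (t + 2)*(t - 5)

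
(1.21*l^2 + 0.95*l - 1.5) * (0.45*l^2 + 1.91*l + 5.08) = 0.5445*l^4 + 2.7386*l^3 + 7.2863*l^2 + 1.961*l - 7.62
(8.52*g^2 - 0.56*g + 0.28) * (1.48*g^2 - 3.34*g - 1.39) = 12.6096*g^4 - 29.2856*g^3 - 9.558*g^2 - 0.1568*g - 0.3892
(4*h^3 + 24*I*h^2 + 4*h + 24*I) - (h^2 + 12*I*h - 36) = 4*h^3 - h^2 + 24*I*h^2 + 4*h - 12*I*h + 36 + 24*I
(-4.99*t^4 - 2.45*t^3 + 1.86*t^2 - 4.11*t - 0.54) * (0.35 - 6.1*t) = 30.439*t^5 + 13.1985*t^4 - 12.2035*t^3 + 25.722*t^2 + 1.8555*t - 0.189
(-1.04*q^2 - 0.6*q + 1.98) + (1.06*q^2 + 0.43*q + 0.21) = 0.02*q^2 - 0.17*q + 2.19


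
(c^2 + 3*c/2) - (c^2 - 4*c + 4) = 11*c/2 - 4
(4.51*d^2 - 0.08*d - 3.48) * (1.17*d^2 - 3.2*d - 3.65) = 5.2767*d^4 - 14.5256*d^3 - 20.2771*d^2 + 11.428*d + 12.702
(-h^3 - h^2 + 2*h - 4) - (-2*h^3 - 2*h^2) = h^3 + h^2 + 2*h - 4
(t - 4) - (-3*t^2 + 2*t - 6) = 3*t^2 - t + 2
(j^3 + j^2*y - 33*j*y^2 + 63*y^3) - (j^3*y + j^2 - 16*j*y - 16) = -j^3*y + j^3 + j^2*y - j^2 - 33*j*y^2 + 16*j*y + 63*y^3 + 16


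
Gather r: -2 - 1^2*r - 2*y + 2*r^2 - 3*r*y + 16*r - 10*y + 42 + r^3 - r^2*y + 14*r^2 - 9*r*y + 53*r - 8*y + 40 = r^3 + r^2*(16 - y) + r*(68 - 12*y) - 20*y + 80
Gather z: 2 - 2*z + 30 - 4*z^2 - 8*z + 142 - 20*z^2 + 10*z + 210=384 - 24*z^2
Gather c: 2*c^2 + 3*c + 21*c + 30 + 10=2*c^2 + 24*c + 40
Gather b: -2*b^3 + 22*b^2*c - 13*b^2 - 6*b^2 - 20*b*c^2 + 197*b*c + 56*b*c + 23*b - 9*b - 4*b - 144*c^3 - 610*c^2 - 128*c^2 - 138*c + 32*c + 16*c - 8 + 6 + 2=-2*b^3 + b^2*(22*c - 19) + b*(-20*c^2 + 253*c + 10) - 144*c^3 - 738*c^2 - 90*c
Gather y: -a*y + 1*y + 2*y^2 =2*y^2 + y*(1 - a)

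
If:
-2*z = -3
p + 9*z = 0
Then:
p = -27/2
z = 3/2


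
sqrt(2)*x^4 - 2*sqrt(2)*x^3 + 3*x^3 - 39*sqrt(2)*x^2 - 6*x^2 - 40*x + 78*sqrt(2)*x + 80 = (x - 2)*(x - 4*sqrt(2))*(x + 5*sqrt(2))*(sqrt(2)*x + 1)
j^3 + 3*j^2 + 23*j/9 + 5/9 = (j + 1/3)*(j + 1)*(j + 5/3)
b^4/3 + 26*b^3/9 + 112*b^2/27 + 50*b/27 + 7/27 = (b/3 + 1/3)*(b + 1/3)^2*(b + 7)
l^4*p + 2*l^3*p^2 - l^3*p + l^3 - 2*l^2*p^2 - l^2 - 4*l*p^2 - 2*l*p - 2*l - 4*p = (l - 2)*(l + 1)*(l + 2*p)*(l*p + 1)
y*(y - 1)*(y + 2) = y^3 + y^2 - 2*y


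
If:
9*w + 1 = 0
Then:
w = -1/9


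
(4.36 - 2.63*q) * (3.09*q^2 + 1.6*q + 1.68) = -8.1267*q^3 + 9.2644*q^2 + 2.5576*q + 7.3248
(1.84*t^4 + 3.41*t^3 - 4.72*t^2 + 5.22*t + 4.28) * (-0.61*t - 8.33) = -1.1224*t^5 - 17.4073*t^4 - 25.5261*t^3 + 36.1334*t^2 - 46.0934*t - 35.6524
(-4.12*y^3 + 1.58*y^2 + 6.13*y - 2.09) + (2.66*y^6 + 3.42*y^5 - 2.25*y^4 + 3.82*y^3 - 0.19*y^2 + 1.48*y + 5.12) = 2.66*y^6 + 3.42*y^5 - 2.25*y^4 - 0.3*y^3 + 1.39*y^2 + 7.61*y + 3.03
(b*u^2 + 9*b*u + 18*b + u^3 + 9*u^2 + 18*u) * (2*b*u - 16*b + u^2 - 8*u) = 2*b^2*u^3 + 2*b^2*u^2 - 108*b^2*u - 288*b^2 + 3*b*u^4 + 3*b*u^3 - 162*b*u^2 - 432*b*u + u^5 + u^4 - 54*u^3 - 144*u^2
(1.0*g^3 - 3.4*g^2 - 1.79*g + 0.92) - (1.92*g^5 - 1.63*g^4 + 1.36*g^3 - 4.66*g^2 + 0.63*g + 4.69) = -1.92*g^5 + 1.63*g^4 - 0.36*g^3 + 1.26*g^2 - 2.42*g - 3.77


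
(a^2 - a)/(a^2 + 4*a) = (a - 1)/(a + 4)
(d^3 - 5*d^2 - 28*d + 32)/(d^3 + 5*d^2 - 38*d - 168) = (d^2 - 9*d + 8)/(d^2 + d - 42)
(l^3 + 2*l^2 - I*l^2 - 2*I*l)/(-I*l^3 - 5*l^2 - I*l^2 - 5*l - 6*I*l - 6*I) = l*(I*l^2 + l*(1 + 2*I) + 2)/(l^3 + l^2*(1 - 5*I) + l*(6 - 5*I) + 6)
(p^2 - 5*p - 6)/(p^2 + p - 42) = (p + 1)/(p + 7)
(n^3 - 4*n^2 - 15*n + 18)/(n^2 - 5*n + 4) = (n^2 - 3*n - 18)/(n - 4)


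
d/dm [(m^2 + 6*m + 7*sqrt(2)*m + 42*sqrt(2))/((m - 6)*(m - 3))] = (-15*m^2 - 7*sqrt(2)*m^2 - 84*sqrt(2)*m + 36*m + 108 + 504*sqrt(2))/(m^4 - 18*m^3 + 117*m^2 - 324*m + 324)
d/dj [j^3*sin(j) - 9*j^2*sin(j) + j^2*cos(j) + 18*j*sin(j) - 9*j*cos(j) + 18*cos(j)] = j^3*cos(j) + 2*j^2*sin(j) - 9*j^2*cos(j) - 9*j*sin(j) + 20*j*cos(j) - 9*cos(j)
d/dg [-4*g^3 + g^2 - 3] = 2*g*(1 - 6*g)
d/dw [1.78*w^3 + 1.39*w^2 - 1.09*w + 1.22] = 5.34*w^2 + 2.78*w - 1.09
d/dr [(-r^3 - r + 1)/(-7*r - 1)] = (14*r^3 + 3*r^2 + 8)/(49*r^2 + 14*r + 1)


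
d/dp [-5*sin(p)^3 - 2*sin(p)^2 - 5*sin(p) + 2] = (-4*sin(p) + 15*cos(p)^2 - 20)*cos(p)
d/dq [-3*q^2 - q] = -6*q - 1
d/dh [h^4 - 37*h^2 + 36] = 4*h^3 - 74*h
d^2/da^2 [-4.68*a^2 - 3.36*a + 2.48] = -9.36000000000000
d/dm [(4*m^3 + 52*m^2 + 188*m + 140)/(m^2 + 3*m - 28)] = 4*(m^2 - 8*m - 29)/(m^2 - 8*m + 16)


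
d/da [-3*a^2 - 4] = -6*a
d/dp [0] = 0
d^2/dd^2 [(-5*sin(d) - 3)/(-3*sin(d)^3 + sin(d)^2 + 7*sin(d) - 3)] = (-180*sin(d)^7 - 198*sin(d)^6 - 56*sin(d)^5 + 968*sin(d)^4 + 166*sin(d)^3 - 1188*sin(d)^2 - 54*sin(d) + 522)/(3*sin(d)^3 - sin(d)^2 - 7*sin(d) + 3)^3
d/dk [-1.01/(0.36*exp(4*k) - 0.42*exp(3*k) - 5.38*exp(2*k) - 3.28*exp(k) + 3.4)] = (1.4544*exp(3*k) - 1.2726*exp(2*k) - 10.8676*exp(k) - 3.3128)*exp(k)/(-0.36*exp(4*k) + 0.42*exp(3*k) + 5.38*exp(2*k) + 3.28*exp(k) - 3.4)^2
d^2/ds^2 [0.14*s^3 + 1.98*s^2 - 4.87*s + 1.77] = 0.84*s + 3.96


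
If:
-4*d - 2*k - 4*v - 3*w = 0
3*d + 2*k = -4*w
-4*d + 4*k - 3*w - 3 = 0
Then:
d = -11*w/10 - 3/10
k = 9/20 - 7*w/20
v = 21*w/40 + 3/40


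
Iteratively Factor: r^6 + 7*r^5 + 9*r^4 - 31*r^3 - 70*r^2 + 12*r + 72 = (r + 2)*(r^5 + 5*r^4 - r^3 - 29*r^2 - 12*r + 36) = (r - 1)*(r + 2)*(r^4 + 6*r^3 + 5*r^2 - 24*r - 36) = (r - 2)*(r - 1)*(r + 2)*(r^3 + 8*r^2 + 21*r + 18) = (r - 2)*(r - 1)*(r + 2)*(r + 3)*(r^2 + 5*r + 6) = (r - 2)*(r - 1)*(r + 2)*(r + 3)^2*(r + 2)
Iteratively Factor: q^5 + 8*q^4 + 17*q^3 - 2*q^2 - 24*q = (q + 3)*(q^4 + 5*q^3 + 2*q^2 - 8*q) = (q + 2)*(q + 3)*(q^3 + 3*q^2 - 4*q) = q*(q + 2)*(q + 3)*(q^2 + 3*q - 4) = q*(q - 1)*(q + 2)*(q + 3)*(q + 4)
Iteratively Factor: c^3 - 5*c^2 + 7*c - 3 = (c - 1)*(c^2 - 4*c + 3) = (c - 3)*(c - 1)*(c - 1)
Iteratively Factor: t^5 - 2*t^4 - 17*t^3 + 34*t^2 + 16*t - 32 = (t - 1)*(t^4 - t^3 - 18*t^2 + 16*t + 32) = (t - 4)*(t - 1)*(t^3 + 3*t^2 - 6*t - 8) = (t - 4)*(t - 2)*(t - 1)*(t^2 + 5*t + 4) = (t - 4)*(t - 2)*(t - 1)*(t + 4)*(t + 1)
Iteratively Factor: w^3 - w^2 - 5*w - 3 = (w - 3)*(w^2 + 2*w + 1) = (w - 3)*(w + 1)*(w + 1)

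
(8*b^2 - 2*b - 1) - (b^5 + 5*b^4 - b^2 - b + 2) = -b^5 - 5*b^4 + 9*b^2 - b - 3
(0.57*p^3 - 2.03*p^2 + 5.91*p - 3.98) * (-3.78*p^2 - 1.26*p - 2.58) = -2.1546*p^5 + 6.9552*p^4 - 21.2526*p^3 + 12.8352*p^2 - 10.233*p + 10.2684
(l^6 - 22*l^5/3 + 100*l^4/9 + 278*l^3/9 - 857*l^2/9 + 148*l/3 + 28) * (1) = l^6 - 22*l^5/3 + 100*l^4/9 + 278*l^3/9 - 857*l^2/9 + 148*l/3 + 28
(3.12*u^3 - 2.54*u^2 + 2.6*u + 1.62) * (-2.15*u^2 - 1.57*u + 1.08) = -6.708*u^5 + 0.562599999999999*u^4 + 1.7674*u^3 - 10.3082*u^2 + 0.2646*u + 1.7496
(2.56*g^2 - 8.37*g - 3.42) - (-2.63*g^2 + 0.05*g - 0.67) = 5.19*g^2 - 8.42*g - 2.75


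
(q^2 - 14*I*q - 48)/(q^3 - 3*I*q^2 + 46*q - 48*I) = (q - 6*I)/(q^2 + 5*I*q + 6)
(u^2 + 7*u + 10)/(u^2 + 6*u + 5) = (u + 2)/(u + 1)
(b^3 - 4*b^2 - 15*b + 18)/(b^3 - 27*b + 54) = (b^3 - 4*b^2 - 15*b + 18)/(b^3 - 27*b + 54)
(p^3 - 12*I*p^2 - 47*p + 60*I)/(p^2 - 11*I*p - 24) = (p^2 - 9*I*p - 20)/(p - 8*I)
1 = 1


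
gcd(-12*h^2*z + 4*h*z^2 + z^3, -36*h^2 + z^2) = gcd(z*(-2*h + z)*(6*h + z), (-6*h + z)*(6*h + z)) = 6*h + z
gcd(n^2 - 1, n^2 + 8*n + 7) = n + 1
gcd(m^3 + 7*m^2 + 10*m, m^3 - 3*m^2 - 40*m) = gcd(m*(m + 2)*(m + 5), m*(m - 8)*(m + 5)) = m^2 + 5*m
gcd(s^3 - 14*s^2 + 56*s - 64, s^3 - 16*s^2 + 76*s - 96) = s^2 - 10*s + 16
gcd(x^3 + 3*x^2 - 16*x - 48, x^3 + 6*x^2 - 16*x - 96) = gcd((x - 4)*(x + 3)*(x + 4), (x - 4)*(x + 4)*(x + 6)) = x^2 - 16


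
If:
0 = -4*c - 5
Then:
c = -5/4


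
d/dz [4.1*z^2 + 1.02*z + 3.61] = 8.2*z + 1.02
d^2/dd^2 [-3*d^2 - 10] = -6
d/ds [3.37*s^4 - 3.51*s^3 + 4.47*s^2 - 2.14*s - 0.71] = 13.48*s^3 - 10.53*s^2 + 8.94*s - 2.14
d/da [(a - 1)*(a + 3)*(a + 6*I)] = 3*a^2 + a*(4 + 12*I) - 3 + 12*I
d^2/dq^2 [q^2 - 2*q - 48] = 2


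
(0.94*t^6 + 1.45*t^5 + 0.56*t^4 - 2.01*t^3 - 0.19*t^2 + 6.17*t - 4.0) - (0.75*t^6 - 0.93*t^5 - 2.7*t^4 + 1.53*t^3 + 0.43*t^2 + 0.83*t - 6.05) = 0.19*t^6 + 2.38*t^5 + 3.26*t^4 - 3.54*t^3 - 0.62*t^2 + 5.34*t + 2.05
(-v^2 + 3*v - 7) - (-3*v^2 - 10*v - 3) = 2*v^2 + 13*v - 4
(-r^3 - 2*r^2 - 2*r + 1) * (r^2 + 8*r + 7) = -r^5 - 10*r^4 - 25*r^3 - 29*r^2 - 6*r + 7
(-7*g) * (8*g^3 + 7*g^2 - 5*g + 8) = -56*g^4 - 49*g^3 + 35*g^2 - 56*g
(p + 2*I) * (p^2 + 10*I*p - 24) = p^3 + 12*I*p^2 - 44*p - 48*I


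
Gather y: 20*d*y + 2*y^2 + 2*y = 2*y^2 + y*(20*d + 2)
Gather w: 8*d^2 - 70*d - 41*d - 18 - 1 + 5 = 8*d^2 - 111*d - 14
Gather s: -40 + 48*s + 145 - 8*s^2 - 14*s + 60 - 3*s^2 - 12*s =-11*s^2 + 22*s + 165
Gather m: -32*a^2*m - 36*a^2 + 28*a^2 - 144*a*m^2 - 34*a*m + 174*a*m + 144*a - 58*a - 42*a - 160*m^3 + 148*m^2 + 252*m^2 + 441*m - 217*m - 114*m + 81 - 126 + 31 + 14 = -8*a^2 + 44*a - 160*m^3 + m^2*(400 - 144*a) + m*(-32*a^2 + 140*a + 110)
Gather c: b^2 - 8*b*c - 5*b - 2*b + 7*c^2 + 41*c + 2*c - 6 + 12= b^2 - 7*b + 7*c^2 + c*(43 - 8*b) + 6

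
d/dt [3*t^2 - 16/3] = 6*t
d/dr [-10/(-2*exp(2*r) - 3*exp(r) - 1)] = (-40*exp(r) - 30)*exp(r)/(2*exp(2*r) + 3*exp(r) + 1)^2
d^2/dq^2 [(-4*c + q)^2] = 2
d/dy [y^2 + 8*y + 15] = 2*y + 8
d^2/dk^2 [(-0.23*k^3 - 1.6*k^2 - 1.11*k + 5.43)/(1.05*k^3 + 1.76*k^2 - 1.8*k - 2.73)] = (-2.67792*k^6 - 9.95084999999999*k^5 + 33.47568*k^4 + 71.43396*k^3 - 51.745572*k^2 - 52.10784*k + 74.426328)/(1.157625*k^9 + 5.8212*k^8 + 3.80394*k^7 - 23.536099*k^6 - 36.79128*k^5 + 22.696056*k^4 + 69.536475*k^3 + 12.815712*k^2 - 40.24566*k - 20.346417)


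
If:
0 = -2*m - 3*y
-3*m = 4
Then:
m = -4/3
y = 8/9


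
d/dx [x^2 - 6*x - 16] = 2*x - 6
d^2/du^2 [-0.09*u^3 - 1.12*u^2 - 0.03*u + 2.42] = -0.54*u - 2.24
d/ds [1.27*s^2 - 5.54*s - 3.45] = 2.54*s - 5.54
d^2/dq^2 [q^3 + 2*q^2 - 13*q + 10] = 6*q + 4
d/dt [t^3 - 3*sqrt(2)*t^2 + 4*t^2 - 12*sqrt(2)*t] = 3*t^2 - 6*sqrt(2)*t + 8*t - 12*sqrt(2)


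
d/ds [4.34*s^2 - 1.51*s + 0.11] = 8.68*s - 1.51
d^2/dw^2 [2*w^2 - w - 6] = 4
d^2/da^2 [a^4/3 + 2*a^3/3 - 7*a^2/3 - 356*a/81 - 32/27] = 4*a^2 + 4*a - 14/3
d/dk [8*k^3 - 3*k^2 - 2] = 6*k*(4*k - 1)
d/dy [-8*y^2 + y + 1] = 1 - 16*y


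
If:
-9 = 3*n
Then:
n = -3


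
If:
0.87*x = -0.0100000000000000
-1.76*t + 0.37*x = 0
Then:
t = -0.00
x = -0.01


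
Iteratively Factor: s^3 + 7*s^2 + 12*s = (s + 4)*(s^2 + 3*s) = s*(s + 4)*(s + 3)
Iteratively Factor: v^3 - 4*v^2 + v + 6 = (v - 2)*(v^2 - 2*v - 3) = (v - 3)*(v - 2)*(v + 1)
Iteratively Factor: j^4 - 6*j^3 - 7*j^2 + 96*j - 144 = (j - 3)*(j^3 - 3*j^2 - 16*j + 48) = (j - 4)*(j - 3)*(j^2 + j - 12) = (j - 4)*(j - 3)*(j + 4)*(j - 3)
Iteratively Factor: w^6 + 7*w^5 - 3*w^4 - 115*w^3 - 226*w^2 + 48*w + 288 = (w + 3)*(w^5 + 4*w^4 - 15*w^3 - 70*w^2 - 16*w + 96) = (w + 2)*(w + 3)*(w^4 + 2*w^3 - 19*w^2 - 32*w + 48) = (w + 2)*(w + 3)^2*(w^3 - w^2 - 16*w + 16) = (w - 4)*(w + 2)*(w + 3)^2*(w^2 + 3*w - 4) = (w - 4)*(w + 2)*(w + 3)^2*(w + 4)*(w - 1)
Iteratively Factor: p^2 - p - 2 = (p + 1)*(p - 2)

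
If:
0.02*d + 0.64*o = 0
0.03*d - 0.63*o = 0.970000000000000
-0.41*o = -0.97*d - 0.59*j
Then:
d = 19.52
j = -32.52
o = -0.61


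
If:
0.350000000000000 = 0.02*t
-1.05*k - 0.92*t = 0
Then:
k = -15.33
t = 17.50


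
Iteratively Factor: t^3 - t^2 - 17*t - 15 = (t + 3)*(t^2 - 4*t - 5) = (t - 5)*(t + 3)*(t + 1)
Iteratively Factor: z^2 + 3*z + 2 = (z + 2)*(z + 1)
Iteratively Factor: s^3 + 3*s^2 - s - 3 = (s + 1)*(s^2 + 2*s - 3) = (s + 1)*(s + 3)*(s - 1)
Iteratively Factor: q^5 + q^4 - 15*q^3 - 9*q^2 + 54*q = (q + 3)*(q^4 - 2*q^3 - 9*q^2 + 18*q) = (q - 2)*(q + 3)*(q^3 - 9*q) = (q - 3)*(q - 2)*(q + 3)*(q^2 + 3*q) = (q - 3)*(q - 2)*(q + 3)^2*(q)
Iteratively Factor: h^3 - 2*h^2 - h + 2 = (h + 1)*(h^2 - 3*h + 2) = (h - 2)*(h + 1)*(h - 1)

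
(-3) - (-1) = -2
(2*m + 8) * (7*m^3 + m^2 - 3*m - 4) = 14*m^4 + 58*m^3 + 2*m^2 - 32*m - 32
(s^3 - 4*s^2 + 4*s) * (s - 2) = s^4 - 6*s^3 + 12*s^2 - 8*s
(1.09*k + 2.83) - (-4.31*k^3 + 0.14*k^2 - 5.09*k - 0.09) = 4.31*k^3 - 0.14*k^2 + 6.18*k + 2.92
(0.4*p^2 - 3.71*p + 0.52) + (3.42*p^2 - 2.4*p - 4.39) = 3.82*p^2 - 6.11*p - 3.87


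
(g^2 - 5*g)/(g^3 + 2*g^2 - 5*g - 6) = g*(g - 5)/(g^3 + 2*g^2 - 5*g - 6)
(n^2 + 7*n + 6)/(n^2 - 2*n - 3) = (n + 6)/(n - 3)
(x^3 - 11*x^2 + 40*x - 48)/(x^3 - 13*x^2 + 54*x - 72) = (x - 4)/(x - 6)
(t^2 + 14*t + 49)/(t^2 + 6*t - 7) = (t + 7)/(t - 1)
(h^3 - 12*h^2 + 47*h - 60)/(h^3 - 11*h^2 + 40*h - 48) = (h - 5)/(h - 4)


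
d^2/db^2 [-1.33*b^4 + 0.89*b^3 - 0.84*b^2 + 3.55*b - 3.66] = -15.96*b^2 + 5.34*b - 1.68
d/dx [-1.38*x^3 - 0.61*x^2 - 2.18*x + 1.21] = -4.14*x^2 - 1.22*x - 2.18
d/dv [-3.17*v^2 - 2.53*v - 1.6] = -6.34*v - 2.53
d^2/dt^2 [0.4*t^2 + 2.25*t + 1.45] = 0.800000000000000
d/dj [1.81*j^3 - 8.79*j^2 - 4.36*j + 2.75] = 5.43*j^2 - 17.58*j - 4.36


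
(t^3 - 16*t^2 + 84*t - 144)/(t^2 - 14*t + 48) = (t^2 - 10*t + 24)/(t - 8)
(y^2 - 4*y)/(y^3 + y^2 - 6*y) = (y - 4)/(y^2 + y - 6)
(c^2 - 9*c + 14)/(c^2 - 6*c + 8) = (c - 7)/(c - 4)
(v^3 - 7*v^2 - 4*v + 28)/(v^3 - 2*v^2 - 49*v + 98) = (v + 2)/(v + 7)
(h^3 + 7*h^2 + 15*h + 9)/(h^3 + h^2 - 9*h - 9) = (h + 3)/(h - 3)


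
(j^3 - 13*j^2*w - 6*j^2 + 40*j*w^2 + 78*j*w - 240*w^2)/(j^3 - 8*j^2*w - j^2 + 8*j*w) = (j^2 - 5*j*w - 6*j + 30*w)/(j*(j - 1))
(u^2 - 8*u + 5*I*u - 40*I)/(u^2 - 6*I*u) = (u^2 + u*(-8 + 5*I) - 40*I)/(u*(u - 6*I))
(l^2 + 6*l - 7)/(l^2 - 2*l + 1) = (l + 7)/(l - 1)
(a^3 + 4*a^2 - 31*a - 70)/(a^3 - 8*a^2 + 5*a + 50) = (a + 7)/(a - 5)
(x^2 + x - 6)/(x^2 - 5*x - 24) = (x - 2)/(x - 8)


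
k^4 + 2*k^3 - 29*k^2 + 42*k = k*(k - 3)*(k - 2)*(k + 7)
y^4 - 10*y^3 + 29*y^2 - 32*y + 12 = (y - 6)*(y - 2)*(y - 1)^2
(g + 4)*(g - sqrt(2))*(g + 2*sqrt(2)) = g^3 + sqrt(2)*g^2 + 4*g^2 - 4*g + 4*sqrt(2)*g - 16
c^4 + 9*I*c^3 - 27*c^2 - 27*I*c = c*(c + 3*I)^3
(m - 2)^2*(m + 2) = m^3 - 2*m^2 - 4*m + 8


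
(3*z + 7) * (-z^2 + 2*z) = -3*z^3 - z^2 + 14*z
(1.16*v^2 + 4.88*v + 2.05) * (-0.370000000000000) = -0.4292*v^2 - 1.8056*v - 0.7585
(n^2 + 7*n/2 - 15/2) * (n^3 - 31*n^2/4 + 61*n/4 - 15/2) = n^5 - 17*n^4/4 - 155*n^3/8 + 104*n^2 - 1125*n/8 + 225/4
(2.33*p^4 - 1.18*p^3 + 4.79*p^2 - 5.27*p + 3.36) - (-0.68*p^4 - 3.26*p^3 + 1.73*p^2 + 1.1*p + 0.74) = 3.01*p^4 + 2.08*p^3 + 3.06*p^2 - 6.37*p + 2.62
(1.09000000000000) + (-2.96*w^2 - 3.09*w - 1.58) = -2.96*w^2 - 3.09*w - 0.49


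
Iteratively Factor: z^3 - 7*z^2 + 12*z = (z - 4)*(z^2 - 3*z) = (z - 4)*(z - 3)*(z)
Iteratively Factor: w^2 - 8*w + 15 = (w - 3)*(w - 5)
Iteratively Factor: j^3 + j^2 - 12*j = (j + 4)*(j^2 - 3*j) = j*(j + 4)*(j - 3)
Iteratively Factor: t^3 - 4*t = (t + 2)*(t^2 - 2*t) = (t - 2)*(t + 2)*(t)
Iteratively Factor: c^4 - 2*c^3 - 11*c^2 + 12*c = (c - 1)*(c^3 - c^2 - 12*c) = (c - 4)*(c - 1)*(c^2 + 3*c) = c*(c - 4)*(c - 1)*(c + 3)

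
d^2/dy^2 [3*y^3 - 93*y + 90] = 18*y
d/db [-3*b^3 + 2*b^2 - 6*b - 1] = -9*b^2 + 4*b - 6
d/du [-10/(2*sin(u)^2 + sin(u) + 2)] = 10*(4*sin(u) + 1)*cos(u)/(sin(u) - cos(2*u) + 3)^2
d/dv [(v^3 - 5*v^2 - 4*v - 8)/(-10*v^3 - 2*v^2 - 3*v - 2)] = (-52*v^4 - 86*v^3 - 239*v^2 - 12*v - 16)/(100*v^6 + 40*v^5 + 64*v^4 + 52*v^3 + 17*v^2 + 12*v + 4)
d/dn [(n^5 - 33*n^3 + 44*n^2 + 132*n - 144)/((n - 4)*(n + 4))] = (3*n^4 + 24*n^3 + 31*n^2 - 136*n - 132)/(n^2 + 8*n + 16)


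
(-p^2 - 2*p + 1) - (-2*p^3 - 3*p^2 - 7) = 2*p^3 + 2*p^2 - 2*p + 8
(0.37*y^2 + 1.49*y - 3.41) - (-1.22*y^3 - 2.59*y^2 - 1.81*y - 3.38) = 1.22*y^3 + 2.96*y^2 + 3.3*y - 0.0300000000000002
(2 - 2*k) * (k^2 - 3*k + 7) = -2*k^3 + 8*k^2 - 20*k + 14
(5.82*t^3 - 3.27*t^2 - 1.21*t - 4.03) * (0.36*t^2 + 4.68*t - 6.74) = 2.0952*t^5 + 26.0604*t^4 - 54.966*t^3 + 14.9262*t^2 - 10.705*t + 27.1622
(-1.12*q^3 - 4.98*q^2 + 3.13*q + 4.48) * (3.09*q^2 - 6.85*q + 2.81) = -3.4608*q^5 - 7.7162*q^4 + 40.6375*q^3 - 21.5911*q^2 - 21.8927*q + 12.5888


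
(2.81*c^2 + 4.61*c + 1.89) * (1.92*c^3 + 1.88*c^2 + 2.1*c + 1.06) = 5.3952*c^5 + 14.134*c^4 + 18.1966*c^3 + 16.2128*c^2 + 8.8556*c + 2.0034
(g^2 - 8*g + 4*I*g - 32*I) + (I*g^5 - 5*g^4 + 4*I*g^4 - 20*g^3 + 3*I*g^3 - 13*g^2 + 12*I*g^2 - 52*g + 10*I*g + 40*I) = I*g^5 - 5*g^4 + 4*I*g^4 - 20*g^3 + 3*I*g^3 - 12*g^2 + 12*I*g^2 - 60*g + 14*I*g + 8*I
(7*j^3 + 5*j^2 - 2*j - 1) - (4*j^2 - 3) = 7*j^3 + j^2 - 2*j + 2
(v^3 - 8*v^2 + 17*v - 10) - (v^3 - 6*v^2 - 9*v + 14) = -2*v^2 + 26*v - 24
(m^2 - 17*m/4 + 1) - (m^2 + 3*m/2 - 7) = 8 - 23*m/4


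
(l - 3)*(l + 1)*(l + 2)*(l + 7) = l^4 + 7*l^3 - 7*l^2 - 55*l - 42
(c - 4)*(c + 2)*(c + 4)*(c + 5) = c^4 + 7*c^3 - 6*c^2 - 112*c - 160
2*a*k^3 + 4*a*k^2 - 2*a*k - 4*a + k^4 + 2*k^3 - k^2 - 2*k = (2*a + k)*(k - 1)*(k + 1)*(k + 2)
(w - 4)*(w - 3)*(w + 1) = w^3 - 6*w^2 + 5*w + 12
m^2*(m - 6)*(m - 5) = m^4 - 11*m^3 + 30*m^2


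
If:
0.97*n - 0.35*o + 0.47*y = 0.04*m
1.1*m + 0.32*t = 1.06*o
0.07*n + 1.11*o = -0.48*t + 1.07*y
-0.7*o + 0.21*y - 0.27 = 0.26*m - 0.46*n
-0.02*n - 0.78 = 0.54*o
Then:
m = 2.79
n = 3.45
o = -1.57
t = -14.81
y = -8.05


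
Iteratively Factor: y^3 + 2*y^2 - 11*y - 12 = (y + 1)*(y^2 + y - 12) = (y + 1)*(y + 4)*(y - 3)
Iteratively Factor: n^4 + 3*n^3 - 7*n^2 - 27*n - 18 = (n + 3)*(n^3 - 7*n - 6) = (n + 2)*(n + 3)*(n^2 - 2*n - 3) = (n - 3)*(n + 2)*(n + 3)*(n + 1)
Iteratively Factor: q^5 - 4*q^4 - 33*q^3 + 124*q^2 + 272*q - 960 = (q - 5)*(q^4 + q^3 - 28*q^2 - 16*q + 192) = (q - 5)*(q + 4)*(q^3 - 3*q^2 - 16*q + 48) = (q - 5)*(q + 4)^2*(q^2 - 7*q + 12) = (q - 5)*(q - 3)*(q + 4)^2*(q - 4)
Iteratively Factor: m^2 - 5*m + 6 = (m - 3)*(m - 2)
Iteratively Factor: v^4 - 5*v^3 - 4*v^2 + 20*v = (v + 2)*(v^3 - 7*v^2 + 10*v) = (v - 2)*(v + 2)*(v^2 - 5*v) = (v - 5)*(v - 2)*(v + 2)*(v)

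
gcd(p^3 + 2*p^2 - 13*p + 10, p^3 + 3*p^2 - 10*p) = p^2 + 3*p - 10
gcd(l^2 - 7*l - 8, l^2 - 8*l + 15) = 1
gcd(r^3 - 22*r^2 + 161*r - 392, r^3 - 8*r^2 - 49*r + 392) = r^2 - 15*r + 56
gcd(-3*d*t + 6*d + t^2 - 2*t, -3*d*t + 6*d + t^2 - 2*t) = -3*d*t + 6*d + t^2 - 2*t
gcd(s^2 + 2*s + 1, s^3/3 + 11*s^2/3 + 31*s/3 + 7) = s + 1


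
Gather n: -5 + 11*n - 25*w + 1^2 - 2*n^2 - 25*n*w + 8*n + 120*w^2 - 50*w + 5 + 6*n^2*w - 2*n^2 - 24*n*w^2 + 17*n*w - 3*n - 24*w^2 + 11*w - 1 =n^2*(6*w - 4) + n*(-24*w^2 - 8*w + 16) + 96*w^2 - 64*w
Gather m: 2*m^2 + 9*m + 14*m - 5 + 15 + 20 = 2*m^2 + 23*m + 30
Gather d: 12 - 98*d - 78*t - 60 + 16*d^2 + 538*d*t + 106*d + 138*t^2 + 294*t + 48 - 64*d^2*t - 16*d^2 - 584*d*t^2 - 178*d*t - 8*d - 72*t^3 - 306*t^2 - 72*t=-64*d^2*t + d*(-584*t^2 + 360*t) - 72*t^3 - 168*t^2 + 144*t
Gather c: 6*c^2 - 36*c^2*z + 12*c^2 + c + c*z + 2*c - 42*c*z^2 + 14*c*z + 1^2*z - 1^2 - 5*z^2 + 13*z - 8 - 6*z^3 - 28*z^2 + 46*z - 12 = c^2*(18 - 36*z) + c*(-42*z^2 + 15*z + 3) - 6*z^3 - 33*z^2 + 60*z - 21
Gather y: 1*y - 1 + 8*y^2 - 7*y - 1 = 8*y^2 - 6*y - 2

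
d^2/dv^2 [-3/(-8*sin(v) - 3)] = 24*(-8*sin(v)^2 + 3*sin(v) + 16)/(8*sin(v) + 3)^3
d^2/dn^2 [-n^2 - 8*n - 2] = -2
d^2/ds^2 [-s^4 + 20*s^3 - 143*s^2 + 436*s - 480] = -12*s^2 + 120*s - 286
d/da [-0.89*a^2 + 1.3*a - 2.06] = 1.3 - 1.78*a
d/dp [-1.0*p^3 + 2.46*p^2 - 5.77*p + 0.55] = -3.0*p^2 + 4.92*p - 5.77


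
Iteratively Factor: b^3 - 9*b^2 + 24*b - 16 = (b - 1)*(b^2 - 8*b + 16) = (b - 4)*(b - 1)*(b - 4)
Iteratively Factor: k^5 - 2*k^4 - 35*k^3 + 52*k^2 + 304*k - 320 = (k - 1)*(k^4 - k^3 - 36*k^2 + 16*k + 320) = (k - 1)*(k + 4)*(k^3 - 5*k^2 - 16*k + 80) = (k - 4)*(k - 1)*(k + 4)*(k^2 - k - 20) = (k - 4)*(k - 1)*(k + 4)^2*(k - 5)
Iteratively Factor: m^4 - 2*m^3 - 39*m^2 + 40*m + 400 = (m - 5)*(m^3 + 3*m^2 - 24*m - 80) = (m - 5)^2*(m^2 + 8*m + 16) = (m - 5)^2*(m + 4)*(m + 4)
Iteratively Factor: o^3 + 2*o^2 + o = (o + 1)*(o^2 + o) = (o + 1)^2*(o)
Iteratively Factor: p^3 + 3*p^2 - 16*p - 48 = (p + 4)*(p^2 - p - 12) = (p - 4)*(p + 4)*(p + 3)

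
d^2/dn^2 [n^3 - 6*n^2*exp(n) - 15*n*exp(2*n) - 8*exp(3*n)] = -6*n^2*exp(n) - 60*n*exp(2*n) - 24*n*exp(n) + 6*n - 72*exp(3*n) - 60*exp(2*n) - 12*exp(n)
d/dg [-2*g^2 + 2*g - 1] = 2 - 4*g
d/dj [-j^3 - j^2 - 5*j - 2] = -3*j^2 - 2*j - 5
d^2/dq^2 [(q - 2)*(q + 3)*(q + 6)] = 6*q + 14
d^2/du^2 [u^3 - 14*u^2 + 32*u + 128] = 6*u - 28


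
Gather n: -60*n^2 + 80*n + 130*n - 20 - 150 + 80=-60*n^2 + 210*n - 90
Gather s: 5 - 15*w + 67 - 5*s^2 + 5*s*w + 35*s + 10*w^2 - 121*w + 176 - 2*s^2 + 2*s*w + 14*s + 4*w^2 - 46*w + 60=-7*s^2 + s*(7*w + 49) + 14*w^2 - 182*w + 308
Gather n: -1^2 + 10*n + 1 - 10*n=0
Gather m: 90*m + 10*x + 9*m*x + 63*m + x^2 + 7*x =m*(9*x + 153) + x^2 + 17*x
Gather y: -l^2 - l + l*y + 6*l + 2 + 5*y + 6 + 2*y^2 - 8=-l^2 + 5*l + 2*y^2 + y*(l + 5)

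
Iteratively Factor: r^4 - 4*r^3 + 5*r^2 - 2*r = (r - 1)*(r^3 - 3*r^2 + 2*r) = r*(r - 1)*(r^2 - 3*r + 2) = r*(r - 1)^2*(r - 2)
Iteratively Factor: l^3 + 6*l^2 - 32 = (l + 4)*(l^2 + 2*l - 8) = (l - 2)*(l + 4)*(l + 4)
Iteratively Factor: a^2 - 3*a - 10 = (a - 5)*(a + 2)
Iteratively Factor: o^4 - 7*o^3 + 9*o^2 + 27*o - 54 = (o - 3)*(o^3 - 4*o^2 - 3*o + 18) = (o - 3)^2*(o^2 - o - 6) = (o - 3)^2*(o + 2)*(o - 3)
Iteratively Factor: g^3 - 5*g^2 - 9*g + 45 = (g + 3)*(g^2 - 8*g + 15) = (g - 3)*(g + 3)*(g - 5)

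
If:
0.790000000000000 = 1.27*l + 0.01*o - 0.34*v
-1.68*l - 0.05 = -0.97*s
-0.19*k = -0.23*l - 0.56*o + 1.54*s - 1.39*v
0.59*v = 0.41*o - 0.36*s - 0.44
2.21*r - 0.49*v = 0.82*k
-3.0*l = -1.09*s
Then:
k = -22.88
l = 0.05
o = -1.96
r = -8.98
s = 0.14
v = -2.19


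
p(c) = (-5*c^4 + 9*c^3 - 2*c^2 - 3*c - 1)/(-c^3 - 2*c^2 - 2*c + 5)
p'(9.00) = 4.66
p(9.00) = 29.24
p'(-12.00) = 4.83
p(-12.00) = -81.34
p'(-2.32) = 17.32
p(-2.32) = -23.06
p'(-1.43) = 14.80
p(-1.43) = -7.17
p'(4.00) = 3.71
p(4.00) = 7.57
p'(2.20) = 2.26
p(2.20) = 1.96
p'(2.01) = 1.97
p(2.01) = 1.55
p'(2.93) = 3.04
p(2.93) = 3.92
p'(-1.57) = 16.67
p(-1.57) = -9.38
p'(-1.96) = 18.88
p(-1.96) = -16.47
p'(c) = (3*c^2 + 4*c + 2)*(-5*c^4 + 9*c^3 - 2*c^2 - 3*c - 1)/(-c^3 - 2*c^2 - 2*c + 5)^2 + (-20*c^3 + 27*c^2 - 4*c - 3)/(-c^3 - 2*c^2 - 2*c + 5) = (5*c^6 + 20*c^5 + 10*c^4 - 142*c^3 + 130*c^2 - 24*c - 17)/(c^6 + 4*c^5 + 8*c^4 - 2*c^3 - 16*c^2 - 20*c + 25)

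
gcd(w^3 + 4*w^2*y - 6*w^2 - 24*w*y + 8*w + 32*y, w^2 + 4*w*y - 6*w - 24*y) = w + 4*y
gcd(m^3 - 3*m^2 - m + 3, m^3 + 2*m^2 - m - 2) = m^2 - 1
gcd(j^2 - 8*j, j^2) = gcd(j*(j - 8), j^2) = j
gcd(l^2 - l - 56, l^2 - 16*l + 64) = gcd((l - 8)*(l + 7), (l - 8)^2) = l - 8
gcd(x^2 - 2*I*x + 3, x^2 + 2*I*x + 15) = x - 3*I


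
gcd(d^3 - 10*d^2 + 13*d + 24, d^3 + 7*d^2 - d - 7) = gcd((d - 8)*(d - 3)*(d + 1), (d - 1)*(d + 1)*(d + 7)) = d + 1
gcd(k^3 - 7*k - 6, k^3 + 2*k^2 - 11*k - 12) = k^2 - 2*k - 3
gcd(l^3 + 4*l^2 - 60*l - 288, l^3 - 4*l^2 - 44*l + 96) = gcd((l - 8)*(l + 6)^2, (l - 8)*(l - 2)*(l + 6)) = l^2 - 2*l - 48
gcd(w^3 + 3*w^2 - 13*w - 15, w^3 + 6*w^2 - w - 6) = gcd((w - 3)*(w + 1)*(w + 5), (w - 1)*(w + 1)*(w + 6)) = w + 1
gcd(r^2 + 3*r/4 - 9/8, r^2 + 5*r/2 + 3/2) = r + 3/2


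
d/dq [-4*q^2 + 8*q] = 8 - 8*q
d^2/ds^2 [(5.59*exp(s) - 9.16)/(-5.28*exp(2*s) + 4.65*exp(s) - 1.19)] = (-155.840256*exp(4*s) + 884.218896*exp(3*s) - 463.950432*exp(2*s) - 63.0866129999999*exp(s) + 42.770861)*exp(s)/(147.197952*exp(6*s) - 388.90368*exp(5*s) + 442.026288*exp(4*s) - 275.845905*exp(3*s) + 99.623349*exp(2*s) - 19.754595*exp(s) + 1.685159)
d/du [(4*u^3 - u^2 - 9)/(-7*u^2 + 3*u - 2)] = (-28*u^4 + 24*u^3 - 27*u^2 - 122*u + 27)/(49*u^4 - 42*u^3 + 37*u^2 - 12*u + 4)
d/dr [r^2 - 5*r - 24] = 2*r - 5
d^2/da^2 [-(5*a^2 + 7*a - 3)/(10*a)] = 3/(5*a^3)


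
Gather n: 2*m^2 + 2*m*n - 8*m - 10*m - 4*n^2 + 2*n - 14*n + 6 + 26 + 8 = 2*m^2 - 18*m - 4*n^2 + n*(2*m - 12) + 40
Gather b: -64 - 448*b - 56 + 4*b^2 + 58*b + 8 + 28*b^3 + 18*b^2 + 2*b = 28*b^3 + 22*b^2 - 388*b - 112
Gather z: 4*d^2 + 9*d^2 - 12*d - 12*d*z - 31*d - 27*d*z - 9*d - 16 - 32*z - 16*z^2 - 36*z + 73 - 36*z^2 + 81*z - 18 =13*d^2 - 52*d - 52*z^2 + z*(13 - 39*d) + 39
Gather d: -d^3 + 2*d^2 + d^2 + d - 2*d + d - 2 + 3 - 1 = -d^3 + 3*d^2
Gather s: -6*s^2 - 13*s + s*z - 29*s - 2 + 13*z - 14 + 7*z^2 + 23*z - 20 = -6*s^2 + s*(z - 42) + 7*z^2 + 36*z - 36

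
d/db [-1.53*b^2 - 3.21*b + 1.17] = -3.06*b - 3.21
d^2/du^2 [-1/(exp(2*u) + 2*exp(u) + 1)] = (2 - 4*exp(u))*exp(u)/(exp(4*u) + 4*exp(3*u) + 6*exp(2*u) + 4*exp(u) + 1)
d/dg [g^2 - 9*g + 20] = 2*g - 9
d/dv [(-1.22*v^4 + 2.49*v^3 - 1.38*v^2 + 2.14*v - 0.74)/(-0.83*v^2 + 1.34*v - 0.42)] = (2.0252*v^5 - 6.9711*v^4 + 8.7228*v^3 - 3.2104*v^2 - 0.0692000000000004*v + 0.0928)/(0.6889*v^4 - 2.2244*v^3 + 2.4928*v^2 - 1.1256*v + 0.1764)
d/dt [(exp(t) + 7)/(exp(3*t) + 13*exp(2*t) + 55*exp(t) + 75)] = 2*(-exp(2*t) - 12*exp(t) - 31)*exp(t)/(exp(5*t) + 21*exp(4*t) + 174*exp(3*t) + 710*exp(2*t) + 1425*exp(t) + 1125)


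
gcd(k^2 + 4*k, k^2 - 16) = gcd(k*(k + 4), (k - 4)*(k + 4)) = k + 4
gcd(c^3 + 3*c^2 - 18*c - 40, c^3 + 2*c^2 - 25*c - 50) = c^2 + 7*c + 10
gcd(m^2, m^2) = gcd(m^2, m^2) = m^2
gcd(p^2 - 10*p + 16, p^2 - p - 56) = p - 8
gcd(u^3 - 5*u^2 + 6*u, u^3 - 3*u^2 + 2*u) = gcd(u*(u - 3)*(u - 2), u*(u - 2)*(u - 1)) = u^2 - 2*u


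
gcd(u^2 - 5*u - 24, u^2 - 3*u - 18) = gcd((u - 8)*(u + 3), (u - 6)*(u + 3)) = u + 3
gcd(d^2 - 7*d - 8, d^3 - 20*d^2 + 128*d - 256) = d - 8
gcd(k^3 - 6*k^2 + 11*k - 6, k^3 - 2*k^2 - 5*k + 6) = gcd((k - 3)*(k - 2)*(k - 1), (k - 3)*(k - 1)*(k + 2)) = k^2 - 4*k + 3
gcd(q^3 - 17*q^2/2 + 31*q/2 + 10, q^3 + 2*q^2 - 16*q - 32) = q - 4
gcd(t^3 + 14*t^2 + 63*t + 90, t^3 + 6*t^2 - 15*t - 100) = t + 5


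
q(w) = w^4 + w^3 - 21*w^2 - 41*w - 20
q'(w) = 4*w^3 + 3*w^2 - 42*w - 41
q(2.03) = -164.42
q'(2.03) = -80.44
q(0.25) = -31.54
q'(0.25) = -51.25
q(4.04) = -196.06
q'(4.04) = 102.04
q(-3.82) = -12.63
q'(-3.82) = -59.75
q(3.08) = -226.28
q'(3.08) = -25.03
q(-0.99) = -0.00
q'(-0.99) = -0.36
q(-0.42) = -6.53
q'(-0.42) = -23.13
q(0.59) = -51.17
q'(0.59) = -63.91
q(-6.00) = 550.00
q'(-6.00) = -545.00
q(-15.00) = 43120.00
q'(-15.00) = -12236.00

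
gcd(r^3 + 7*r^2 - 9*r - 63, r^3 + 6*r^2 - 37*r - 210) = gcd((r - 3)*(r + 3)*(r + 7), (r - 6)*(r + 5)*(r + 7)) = r + 7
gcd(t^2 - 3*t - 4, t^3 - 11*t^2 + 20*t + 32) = t^2 - 3*t - 4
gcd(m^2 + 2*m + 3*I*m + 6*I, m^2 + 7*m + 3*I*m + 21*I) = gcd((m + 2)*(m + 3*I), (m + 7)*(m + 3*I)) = m + 3*I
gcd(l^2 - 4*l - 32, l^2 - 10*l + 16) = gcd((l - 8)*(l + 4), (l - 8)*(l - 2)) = l - 8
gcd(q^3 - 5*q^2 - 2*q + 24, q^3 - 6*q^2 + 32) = q^2 - 2*q - 8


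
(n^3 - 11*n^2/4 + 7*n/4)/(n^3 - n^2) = (n - 7/4)/n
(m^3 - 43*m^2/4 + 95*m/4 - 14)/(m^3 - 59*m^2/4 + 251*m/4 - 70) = (m - 1)/(m - 5)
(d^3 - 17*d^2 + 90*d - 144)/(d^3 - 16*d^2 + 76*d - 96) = (d - 3)/(d - 2)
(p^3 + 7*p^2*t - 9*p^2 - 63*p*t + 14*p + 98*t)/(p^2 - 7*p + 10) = (p^2 + 7*p*t - 7*p - 49*t)/(p - 5)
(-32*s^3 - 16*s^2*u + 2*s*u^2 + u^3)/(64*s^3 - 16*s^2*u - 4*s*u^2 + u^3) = (-2*s - u)/(4*s - u)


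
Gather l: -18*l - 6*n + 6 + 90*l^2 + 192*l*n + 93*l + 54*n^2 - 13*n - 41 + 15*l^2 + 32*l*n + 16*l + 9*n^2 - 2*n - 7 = 105*l^2 + l*(224*n + 91) + 63*n^2 - 21*n - 42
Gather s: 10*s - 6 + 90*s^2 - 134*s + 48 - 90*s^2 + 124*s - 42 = 0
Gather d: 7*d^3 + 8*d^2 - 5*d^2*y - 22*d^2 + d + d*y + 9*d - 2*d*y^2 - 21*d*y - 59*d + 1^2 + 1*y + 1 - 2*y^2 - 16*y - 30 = 7*d^3 + d^2*(-5*y - 14) + d*(-2*y^2 - 20*y - 49) - 2*y^2 - 15*y - 28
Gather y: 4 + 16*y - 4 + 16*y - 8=32*y - 8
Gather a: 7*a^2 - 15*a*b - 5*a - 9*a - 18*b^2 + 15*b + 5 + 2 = 7*a^2 + a*(-15*b - 14) - 18*b^2 + 15*b + 7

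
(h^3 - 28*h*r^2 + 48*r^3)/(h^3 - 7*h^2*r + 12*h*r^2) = (-h^2 - 4*h*r + 12*r^2)/(h*(-h + 3*r))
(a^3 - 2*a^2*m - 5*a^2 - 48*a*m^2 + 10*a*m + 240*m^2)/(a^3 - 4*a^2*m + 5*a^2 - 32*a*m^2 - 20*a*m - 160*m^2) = (a^2 + 6*a*m - 5*a - 30*m)/(a^2 + 4*a*m + 5*a + 20*m)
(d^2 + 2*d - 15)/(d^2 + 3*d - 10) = (d - 3)/(d - 2)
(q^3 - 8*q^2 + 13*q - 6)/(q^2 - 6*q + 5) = (q^2 - 7*q + 6)/(q - 5)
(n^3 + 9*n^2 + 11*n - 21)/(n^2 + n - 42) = (n^2 + 2*n - 3)/(n - 6)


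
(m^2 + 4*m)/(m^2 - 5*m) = (m + 4)/(m - 5)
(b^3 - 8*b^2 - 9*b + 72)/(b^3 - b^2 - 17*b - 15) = (b^2 - 11*b + 24)/(b^2 - 4*b - 5)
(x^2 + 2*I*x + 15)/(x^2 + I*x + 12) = (x + 5*I)/(x + 4*I)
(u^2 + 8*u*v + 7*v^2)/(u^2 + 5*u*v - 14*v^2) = (u + v)/(u - 2*v)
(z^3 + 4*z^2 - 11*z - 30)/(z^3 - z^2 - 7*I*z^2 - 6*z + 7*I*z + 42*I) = (z + 5)/(z - 7*I)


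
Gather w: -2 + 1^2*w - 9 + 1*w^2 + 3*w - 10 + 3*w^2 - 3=4*w^2 + 4*w - 24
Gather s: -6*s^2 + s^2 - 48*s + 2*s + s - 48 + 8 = -5*s^2 - 45*s - 40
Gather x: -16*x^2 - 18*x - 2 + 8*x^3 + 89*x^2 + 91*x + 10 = 8*x^3 + 73*x^2 + 73*x + 8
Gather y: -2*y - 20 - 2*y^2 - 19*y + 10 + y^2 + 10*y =-y^2 - 11*y - 10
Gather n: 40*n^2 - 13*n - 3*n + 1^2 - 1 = 40*n^2 - 16*n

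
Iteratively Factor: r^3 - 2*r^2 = (r - 2)*(r^2) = r*(r - 2)*(r)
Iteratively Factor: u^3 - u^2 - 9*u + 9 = (u - 1)*(u^2 - 9) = (u - 1)*(u + 3)*(u - 3)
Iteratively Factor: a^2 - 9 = (a - 3)*(a + 3)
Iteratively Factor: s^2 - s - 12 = (s + 3)*(s - 4)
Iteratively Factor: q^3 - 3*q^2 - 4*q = (q)*(q^2 - 3*q - 4) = q*(q + 1)*(q - 4)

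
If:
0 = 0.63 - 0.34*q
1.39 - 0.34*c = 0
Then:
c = 4.09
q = 1.85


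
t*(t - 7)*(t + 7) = t^3 - 49*t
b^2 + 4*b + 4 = (b + 2)^2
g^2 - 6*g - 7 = (g - 7)*(g + 1)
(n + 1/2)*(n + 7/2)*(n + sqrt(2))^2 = n^4 + 2*sqrt(2)*n^3 + 4*n^3 + 15*n^2/4 + 8*sqrt(2)*n^2 + 7*sqrt(2)*n/2 + 8*n + 7/2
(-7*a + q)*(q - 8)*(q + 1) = -7*a*q^2 + 49*a*q + 56*a + q^3 - 7*q^2 - 8*q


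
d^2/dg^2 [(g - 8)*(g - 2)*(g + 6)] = 6*g - 8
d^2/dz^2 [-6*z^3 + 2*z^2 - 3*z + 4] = 4 - 36*z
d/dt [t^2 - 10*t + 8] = 2*t - 10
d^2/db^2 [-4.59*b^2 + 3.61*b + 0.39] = -9.18000000000000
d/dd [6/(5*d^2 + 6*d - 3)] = 12*(-5*d - 3)/(5*d^2 + 6*d - 3)^2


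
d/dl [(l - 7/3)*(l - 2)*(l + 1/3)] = 3*l^2 - 8*l + 29/9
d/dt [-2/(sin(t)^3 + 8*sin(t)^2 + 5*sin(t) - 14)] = 2*(3*sin(t)^2 + 16*sin(t) + 5)*cos(t)/(sin(t)^3 + 8*sin(t)^2 + 5*sin(t) - 14)^2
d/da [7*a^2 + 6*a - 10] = 14*a + 6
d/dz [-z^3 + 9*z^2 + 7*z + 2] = -3*z^2 + 18*z + 7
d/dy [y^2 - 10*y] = 2*y - 10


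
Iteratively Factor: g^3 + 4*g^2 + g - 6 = (g - 1)*(g^2 + 5*g + 6) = (g - 1)*(g + 3)*(g + 2)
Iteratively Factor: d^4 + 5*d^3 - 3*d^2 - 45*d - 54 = (d + 2)*(d^3 + 3*d^2 - 9*d - 27) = (d - 3)*(d + 2)*(d^2 + 6*d + 9) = (d - 3)*(d + 2)*(d + 3)*(d + 3)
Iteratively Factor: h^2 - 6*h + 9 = (h - 3)*(h - 3)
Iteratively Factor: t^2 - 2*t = (t)*(t - 2)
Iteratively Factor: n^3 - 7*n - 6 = (n + 2)*(n^2 - 2*n - 3) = (n + 1)*(n + 2)*(n - 3)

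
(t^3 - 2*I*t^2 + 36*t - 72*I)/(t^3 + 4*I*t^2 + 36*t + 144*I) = (t - 2*I)/(t + 4*I)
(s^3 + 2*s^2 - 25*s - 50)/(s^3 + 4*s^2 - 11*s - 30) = (s - 5)/(s - 3)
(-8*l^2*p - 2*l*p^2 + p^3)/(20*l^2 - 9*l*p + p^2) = p*(2*l + p)/(-5*l + p)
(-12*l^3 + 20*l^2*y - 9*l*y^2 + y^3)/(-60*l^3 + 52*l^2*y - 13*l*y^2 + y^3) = (-l + y)/(-5*l + y)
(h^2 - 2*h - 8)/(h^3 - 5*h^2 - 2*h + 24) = 1/(h - 3)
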